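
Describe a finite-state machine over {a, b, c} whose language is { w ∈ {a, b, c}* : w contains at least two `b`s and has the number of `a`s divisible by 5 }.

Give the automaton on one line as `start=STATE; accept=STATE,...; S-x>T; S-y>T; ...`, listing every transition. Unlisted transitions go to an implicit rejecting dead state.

Run two small machines in parallel and take their product. The first has 4 states tracking the count of `b`s, saturating at 3; the second has 5 states tracking the count of `a`s modulo 5. A product state is a pair (one from each), accepting exactly when both do.
20 states suffice.
          a    b    c  
>  q0     q1   q2   q0 
   q1     q3   q4   q1 
   q2     q4   q5   q2 
   q3     q6   q7   q3 
   q4     q7   q8   q4 
 * q5     q8   q9   q5 
   q6    q10  q11   q6 
   q7    q11  q12   q7 
   q8    q12  q13   q8 
 * q9    q13   q9   q9 
   q10    q0  q14  q10 
   q11   q14  q15  q11 
   q12   q15  q16  q12 
   q13   q16  q13  q13 
   q14    q2  q17  q14 
   q15   q17  q18  q15 
   q16   q18  q16  q16 
   q17    q5  q19  q17 
   q18   q19  q18  q18 
   q19    q9  q19  q19 
(> = start, * = accepting)

start=q0; accept=q5,q9; q0-a>q1; q0-b>q2; q0-c>q0; q1-a>q3; q1-b>q4; q1-c>q1; q2-a>q4; q2-b>q5; q2-c>q2; q3-a>q6; q3-b>q7; q3-c>q3; q4-a>q7; q4-b>q8; q4-c>q4; q5-a>q8; q5-b>q9; q5-c>q5; q6-a>q10; q6-b>q11; q6-c>q6; q7-a>q11; q7-b>q12; q7-c>q7; q8-a>q12; q8-b>q13; q8-c>q8; q9-a>q13; q9-b>q9; q9-c>q9; q10-a>q0; q10-b>q14; q10-c>q10; q11-a>q14; q11-b>q15; q11-c>q11; q12-a>q15; q12-b>q16; q12-c>q12; q13-a>q16; q13-b>q13; q13-c>q13; q14-a>q2; q14-b>q17; q14-c>q14; q15-a>q17; q15-b>q18; q15-c>q15; q16-a>q18; q16-b>q16; q16-c>q16; q17-a>q5; q17-b>q19; q17-c>q17; q18-a>q19; q18-b>q18; q18-c>q18; q19-a>q9; q19-b>q19; q19-c>q19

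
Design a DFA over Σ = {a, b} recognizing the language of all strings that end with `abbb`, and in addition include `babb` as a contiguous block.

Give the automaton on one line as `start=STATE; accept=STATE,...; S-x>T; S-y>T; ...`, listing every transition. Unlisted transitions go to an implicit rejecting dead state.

Build one automaton per condition and run them in lockstep. The first has 5 states tracking how much of the suffix `abbb` has currently been matched; the second has 5 states tracking whether and how much of `babb` has been seen. A product state is a pair (one from each), accepting exactly when both do. After merging equivalent states the machine shrinks.
        a   b  
>  q0   q0  q1 
   q1   q2  q1 
   q2   q0  q3 
   q3   q2  q4 
   q4   q5  q6 
   q5   q5  q7 
 * q6   q5  q8 
   q7   q5  q4 
   q8   q5  q8 
(> = start, * = accepting)

start=q0; accept=q6; q0-a>q0; q0-b>q1; q1-a>q2; q1-b>q1; q2-a>q0; q2-b>q3; q3-a>q2; q3-b>q4; q4-a>q5; q4-b>q6; q5-a>q5; q5-b>q7; q6-a>q5; q6-b>q8; q7-a>q5; q7-b>q4; q8-a>q5; q8-b>q8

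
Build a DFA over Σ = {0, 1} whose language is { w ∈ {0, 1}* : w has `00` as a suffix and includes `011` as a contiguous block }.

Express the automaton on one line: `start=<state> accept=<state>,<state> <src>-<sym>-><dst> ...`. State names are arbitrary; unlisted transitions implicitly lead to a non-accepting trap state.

Build one automaton per condition and run them in lockstep. The first has 3 states tracking how much of the suffix `00` has currently been matched; the second has 4 states tracking whether and how much of `011` has been seen. A product state is a pair (one from each), accepting exactly when both do. After merging equivalent states the machine shrinks.
        0   1  
>  q0   q1  q0 
   q1   q1  q2 
   q2   q1  q3 
   q3   q4  q3 
   q4   q5  q3 
 * q5   q5  q3 
(> = start, * = accepting)

start=q0 accept=q5 q0-0->q1 q0-1->q0 q1-0->q1 q1-1->q2 q2-0->q1 q2-1->q3 q3-0->q4 q3-1->q3 q4-0->q5 q4-1->q3 q5-0->q5 q5-1->q3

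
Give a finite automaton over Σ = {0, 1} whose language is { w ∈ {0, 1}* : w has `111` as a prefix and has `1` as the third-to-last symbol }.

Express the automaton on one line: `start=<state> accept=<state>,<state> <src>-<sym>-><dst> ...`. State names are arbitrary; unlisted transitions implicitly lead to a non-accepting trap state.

Handle the two conditions separately and then intersect. One (5 states) tracks whether the input so far still matches the prefix `111`; the other (15 states) tracks the last 3 symbols read. Each combined state is a pair, one component from each; accept when both components accept. Equivalent product states are then merged.
With 12 states:
          0    1  
>  s0     s1   s2 
   s1     s1   s1 
   s2     s1   s3 
   s3     s1   s4 
 * s4     s5   s4 
 * s5     s6   s7 
 * s6     s8   s9 
 * s7    s10  s11 
   s8     s8   s9 
   s9    s10  s11 
   s10    s6   s7 
   s11    s5   s4 
(> = start, * = accepting)

start=s0 accept=s4,s5,s6,s7 s0-0->s1 s0-1->s2 s1-0->s1 s1-1->s1 s2-0->s1 s2-1->s3 s3-0->s1 s3-1->s4 s4-0->s5 s4-1->s4 s5-0->s6 s5-1->s7 s6-0->s8 s6-1->s9 s7-0->s10 s7-1->s11 s8-0->s8 s8-1->s9 s9-0->s10 s9-1->s11 s10-0->s6 s10-1->s7 s11-0->s5 s11-1->s4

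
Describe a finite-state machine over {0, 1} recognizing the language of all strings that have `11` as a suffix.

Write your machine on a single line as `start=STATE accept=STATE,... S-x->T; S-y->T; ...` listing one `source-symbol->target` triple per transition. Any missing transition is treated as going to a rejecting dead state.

start=A; accept=C; A-0->A; A-1->B; B-0->A; B-1->C; C-0->A; C-1->C

Let each state record the length of the longest suffix of the input read so far that is also a prefix of `11`. B means the last symbol is `1`; C means the last 2 symbols are `11`. Accept only at C, where the string currently ends in `11`.
With 3 states:
       0  1 
>  A   A  B 
   B   A  C 
 * C   A  C 
(> = start, * = accepting)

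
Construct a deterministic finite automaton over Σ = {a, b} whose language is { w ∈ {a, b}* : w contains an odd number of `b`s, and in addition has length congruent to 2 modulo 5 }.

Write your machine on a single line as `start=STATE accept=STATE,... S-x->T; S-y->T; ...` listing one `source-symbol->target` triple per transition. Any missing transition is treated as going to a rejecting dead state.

Run two small machines in parallel and take their product. One (2 states) tracks the count of `b`s modulo 2; the other (5 states) tracks the input length modulo 5. Each combined state is a pair, one component from each; accept when both components accept.
With 10 states:
        a   b  
>  S0   S1  S2 
   S1   S3  S4 
   S2   S4  S3 
   S3   S5  S6 
 * S4   S6  S5 
   S5   S7  S8 
   S6   S8  S7 
   S7   S0  S9 
   S8   S9  S0 
   S9   S2  S1 
(> = start, * = accepting)

start=S0; accept=S4; S0-a->S1; S0-b->S2; S1-a->S3; S1-b->S4; S2-a->S4; S2-b->S3; S3-a->S5; S3-b->S6; S4-a->S6; S4-b->S5; S5-a->S7; S5-b->S8; S6-a->S8; S6-b->S7; S7-a->S0; S7-b->S9; S8-a->S9; S8-b->S0; S9-a->S2; S9-b->S1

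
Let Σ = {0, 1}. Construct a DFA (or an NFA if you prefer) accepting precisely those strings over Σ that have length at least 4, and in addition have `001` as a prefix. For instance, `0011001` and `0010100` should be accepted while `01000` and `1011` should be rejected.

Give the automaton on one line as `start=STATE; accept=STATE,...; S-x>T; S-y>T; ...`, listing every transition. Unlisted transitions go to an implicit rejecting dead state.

start=s0; accept=s5; s0-0>s1; s0-1>s2; s1-0>s3; s1-1>s2; s2-0>s2; s2-1>s2; s3-0>s2; s3-1>s4; s4-0>s5; s4-1>s5; s5-0>s5; s5-1>s5

Build one automaton per condition and run them in lockstep. One (6 states) tracks the input length, saturating at 5; the other (5 states) tracks whether the input so far still matches the prefix `001`. Each combined state is a pair, one component from each; accept when both components accept. Minimizing collapses redundant product states.
With 6 states:
        0   1  
>  s0   s1  s2 
   s1   s3  s2 
   s2   s2  s2 
   s3   s2  s4 
   s4   s5  s5 
 * s5   s5  s5 
(> = start, * = accepting)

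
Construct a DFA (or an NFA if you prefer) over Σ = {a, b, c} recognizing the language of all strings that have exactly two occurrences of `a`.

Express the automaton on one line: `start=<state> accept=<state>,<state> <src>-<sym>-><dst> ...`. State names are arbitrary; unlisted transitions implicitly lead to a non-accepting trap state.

start=s0 accept=s2 s0-a->s1 s0-b->s0 s0-c->s0 s1-a->s2 s1-b->s1 s1-c->s1 s2-a->s3 s2-b->s2 s2-c->s2 s3-a->s3 s3-b->s3 s3-c->s3

Only the number of `a`s matters, and only up to 3. Make a chain s0 → s1 → s2 → s3 advanced by each `a` (with s3 absorbing); every other symbol self-loops. The accepting set is {s2}.
With 4 states:
        a   b   c  
>  s0   s1  s0  s0 
   s1   s2  s1  s1 
 * s2   s3  s2  s2 
   s3   s3  s3  s3 
(> = start, * = accepting)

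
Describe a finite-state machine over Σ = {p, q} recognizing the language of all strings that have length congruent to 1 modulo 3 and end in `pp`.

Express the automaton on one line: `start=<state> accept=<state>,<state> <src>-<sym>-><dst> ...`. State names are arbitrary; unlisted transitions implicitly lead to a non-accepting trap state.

start=S0 accept=S8 S0-p->S1 S0-q->S2 S1-p->S3 S1-q->S4 S2-p->S5 S2-q->S4 S3-p->S6 S3-q->S0 S4-p->S7 S4-q->S0 S5-p->S6 S5-q->S0 S6-p->S8 S6-q->S2 S7-p->S8 S7-q->S2 S8-p->S3 S8-q->S4

Handle the two conditions separately and then intersect. One (3 states) tracks the input length modulo 3; the other (3 states) tracks how much of the suffix `pp` has currently been matched. Each combined state is a pair, one component from each; accept when both components accept.
A 9-state machine:
        p   q  
>  S0   S1  S2 
   S1   S3  S4 
   S2   S5  S4 
   S3   S6  S0 
   S4   S7  S0 
   S5   S6  S0 
   S6   S8  S2 
   S7   S8  S2 
 * S8   S3  S4 
(> = start, * = accepting)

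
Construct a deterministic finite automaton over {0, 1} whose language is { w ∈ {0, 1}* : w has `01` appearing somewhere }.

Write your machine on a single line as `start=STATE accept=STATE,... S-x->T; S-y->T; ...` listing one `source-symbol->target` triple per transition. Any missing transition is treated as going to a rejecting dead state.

Track how much of `01` has been matched so far: state s0 is no progress, s2 is the absorbing accept state reached once `01` has occurred. Intermediate states record partial matches; on a mismatch, fall back to the longest reusable overlap.
With 3 states:
        0   1  
>  s0   s1  s0 
   s1   s1  s2 
 * s2   s2  s2 
(> = start, * = accepting)

start=s0; accept=s2; s0-0->s1; s0-1->s0; s1-0->s1; s1-1->s2; s2-0->s2; s2-1->s2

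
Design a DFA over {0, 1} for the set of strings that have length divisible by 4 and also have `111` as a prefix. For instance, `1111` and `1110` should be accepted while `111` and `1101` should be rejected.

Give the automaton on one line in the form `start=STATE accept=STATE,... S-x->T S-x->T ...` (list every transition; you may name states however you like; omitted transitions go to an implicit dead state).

Handle the two conditions separately and then intersect. The first has 4 states tracking the input length modulo 4; the second has 5 states tracking whether the input so far still matches the prefix `111`. A product state is a pair (one from each), accepting exactly when both do.
          0    1  
>  q0     q1   q2 
   q1     q3   q3 
   q2     q3   q4 
   q3     q5   q5 
   q4     q5   q6 
   q5     q7   q7 
   q6     q8   q8 
   q7     q1   q1 
 * q8     q9   q9 
   q9    q10  q10 
   q10    q6   q6 
(> = start, * = accepting)

start=q0 accept=q8 q0-0->q1 q0-1->q2 q1-0->q3 q1-1->q3 q2-0->q3 q2-1->q4 q3-0->q5 q3-1->q5 q4-0->q5 q4-1->q6 q5-0->q7 q5-1->q7 q6-0->q8 q6-1->q8 q7-0->q1 q7-1->q1 q8-0->q9 q8-1->q9 q9-0->q10 q9-1->q10 q10-0->q6 q10-1->q6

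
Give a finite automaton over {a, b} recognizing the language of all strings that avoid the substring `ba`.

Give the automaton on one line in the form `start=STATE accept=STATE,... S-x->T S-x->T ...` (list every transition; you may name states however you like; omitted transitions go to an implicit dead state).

start=q0 accept=q0,q1 q0-a->q0 q0-b->q1 q1-a->q2 q1-b->q1 q2-a->q2 q2-b->q2

Track partial matches of the forbidden pattern `ba`. State q2 is a dead state reached once `ba` has occurred; every other state accepts. q0 means no part of `ba` is currently matched.
With 3 states:
        a   b  
>* q0   q0  q1 
 * q1   q2  q1 
   q2   q2  q2 
(> = start, * = accepting)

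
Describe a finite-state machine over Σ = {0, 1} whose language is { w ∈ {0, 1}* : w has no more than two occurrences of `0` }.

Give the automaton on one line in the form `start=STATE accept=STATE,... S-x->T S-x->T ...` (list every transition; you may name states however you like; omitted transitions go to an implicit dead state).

Only the number of `0`s matters, and only up to 3. Make a chain q0 → q1 → q2 → q3 advanced by each `0` (with q3 absorbing); every other symbol self-loops. The accepting set is {q0, q1, q2}.
        0   1  
>* q0   q1  q0 
 * q1   q2  q1 
 * q2   q3  q2 
   q3   q3  q3 
(> = start, * = accepting)

start=q0 accept=q0,q1,q2 q0-0->q1 q0-1->q0 q1-0->q2 q1-1->q1 q2-0->q3 q2-1->q2 q3-0->q3 q3-1->q3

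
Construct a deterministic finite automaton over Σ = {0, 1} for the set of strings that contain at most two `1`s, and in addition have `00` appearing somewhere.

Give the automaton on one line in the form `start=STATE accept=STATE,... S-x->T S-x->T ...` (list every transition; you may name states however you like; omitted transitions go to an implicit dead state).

start=q0 accept=q3,q6,q9 q0-0->q1 q0-1->q2 q1-0->q3 q1-1->q2 q2-0->q4 q2-1->q5 q3-0->q3 q3-1->q6 q4-0->q6 q4-1->q5 q5-0->q7 q5-1->q8 q6-0->q6 q6-1->q9 q7-0->q9 q7-1->q8 q8-0->q10 q8-1->q8 q9-0->q9 q9-1->q11 q10-0->q11 q10-1->q8 q11-0->q11 q11-1->q11

Handle the two conditions separately and then intersect. One (4 states) tracks the count of `1`s, saturating at 3; the other (3 states) tracks whether and how much of `00` has been seen. Each combined state is a pair, one component from each; accept when both components accept.
          0    1  
>  q0     q1   q2 
   q1     q3   q2 
   q2     q4   q5 
 * q3     q3   q6 
   q4     q6   q5 
   q5     q7   q8 
 * q6     q6   q9 
   q7     q9   q8 
   q8    q10   q8 
 * q9     q9  q11 
   q10   q11   q8 
   q11   q11  q11 
(> = start, * = accepting)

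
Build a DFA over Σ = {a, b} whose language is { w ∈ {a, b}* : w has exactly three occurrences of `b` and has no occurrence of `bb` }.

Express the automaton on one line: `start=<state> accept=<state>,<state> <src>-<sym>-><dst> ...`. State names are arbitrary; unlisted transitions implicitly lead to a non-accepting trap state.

Run two small machines in parallel and take their product. The first has 5 states tracking the count of `b`s, saturating at 4; the second has 3 states tracking partial matches of the forbidden pattern `bb`. A product state is a pair (one from each), accepting exactly when both do.
12 states suffice.
          a    b  
>  s0     s0   s1 
   s1     s2   s3 
   s2     s2   s4 
   s3     s3   s5 
   s4     s6   s5 
   s5     s5   s7 
   s6     s6   s8 
   s7     s7   s7 
 * s8     s9   s7 
 * s9     s9  s10 
   s10   s11   s7 
   s11   s11  s10 
(> = start, * = accepting)

start=s0 accept=s8,s9 s0-a->s0 s0-b->s1 s1-a->s2 s1-b->s3 s2-a->s2 s2-b->s4 s3-a->s3 s3-b->s5 s4-a->s6 s4-b->s5 s5-a->s5 s5-b->s7 s6-a->s6 s6-b->s8 s7-a->s7 s7-b->s7 s8-a->s9 s8-b->s7 s9-a->s9 s9-b->s10 s10-a->s11 s10-b->s7 s11-a->s11 s11-b->s10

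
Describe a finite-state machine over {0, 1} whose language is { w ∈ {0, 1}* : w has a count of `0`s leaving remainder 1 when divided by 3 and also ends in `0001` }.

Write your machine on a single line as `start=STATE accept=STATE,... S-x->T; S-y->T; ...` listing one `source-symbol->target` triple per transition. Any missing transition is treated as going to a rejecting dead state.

Run two small machines in parallel and take their product. The first has 3 states tracking the count of `0`s modulo 3; the second has 5 states tracking how much of the suffix `0001` has currently been matched. A product state is a pair (one from each), accepting exactly when both do. After merging equivalent states the machine shrinks.
        0   1  
>  q0   q1  q0 
   q1   q2  q1 
   q2   q3  q4 
   q3   q5  q0 
   q4   q0  q4 
   q5   q2  q6 
 * q6   q2  q1 
(> = start, * = accepting)

start=q0; accept=q6; q0-0->q1; q0-1->q0; q1-0->q2; q1-1->q1; q2-0->q3; q2-1->q4; q3-0->q5; q3-1->q0; q4-0->q0; q4-1->q4; q5-0->q2; q5-1->q6; q6-0->q2; q6-1->q1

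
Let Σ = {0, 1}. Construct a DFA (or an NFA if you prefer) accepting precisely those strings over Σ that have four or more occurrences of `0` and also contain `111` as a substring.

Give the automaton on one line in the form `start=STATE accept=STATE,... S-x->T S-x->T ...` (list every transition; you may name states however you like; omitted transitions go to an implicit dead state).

start=A accept=W,X A-0->B A-1->C B-0->D B-1->E C-0->B C-1->F D-0->G D-1->H E-0->D E-1->I F-0->B F-1->J G-0->K G-1->L H-0->G H-1->M I-0->D I-1->N J-0->N J-1->J K-0->O K-1->P L-0->K L-1->Q M-0->G M-1->R N-0->R N-1->N O-0->O O-1->S P-0->O P-1->T Q-0->K Q-1->U R-0->U R-1->R S-0->O S-1->V T-0->O T-1->W U-0->W U-1->U V-0->O V-1->X W-0->X W-1->W X-0->X X-1->X

Handle the two conditions separately and then intersect. The first has 6 states tracking the count of `0`s, saturating at 5; the second has 4 states tracking whether and how much of `111` has been seen. A product state is a pair (one from each), accepting exactly when both do.
24 states suffice.
       0  1 
>  A   B  C 
   B   D  E 
   C   B  F 
   D   G  H 
   E   D  I 
   F   B  J 
   G   K  L 
   H   G  M 
   I   D  N 
   J   N  J 
   K   O  P 
   L   K  Q 
   M   G  R 
   N   R  N 
   O   O  S 
   P   O  T 
   Q   K  U 
   R   U  R 
   S   O  V 
   T   O  W 
   U   W  U 
   V   O  X 
 * W   X  W 
 * X   X  X 
(> = start, * = accepting)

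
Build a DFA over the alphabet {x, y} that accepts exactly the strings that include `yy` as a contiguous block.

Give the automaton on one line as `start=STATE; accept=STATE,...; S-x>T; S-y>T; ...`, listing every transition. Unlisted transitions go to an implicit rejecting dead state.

start=A; accept=C; A-x>A; A-y>B; B-x>A; B-y>C; C-x>C; C-y>C

Track how much of `yy` has been matched so far: state A is no progress, C is the absorbing accept state reached once `yy` has occurred. Intermediate states record partial matches; on a mismatch, fall back to the longest reusable overlap.
3 states suffice.
       x  y 
>  A   A  B 
   B   A  C 
 * C   C  C 
(> = start, * = accepting)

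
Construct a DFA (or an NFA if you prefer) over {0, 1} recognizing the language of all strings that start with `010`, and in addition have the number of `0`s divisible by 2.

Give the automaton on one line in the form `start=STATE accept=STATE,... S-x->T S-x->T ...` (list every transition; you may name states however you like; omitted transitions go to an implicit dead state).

Run two small machines in parallel and take their product. The first has 5 states tracking whether the input so far still matches the prefix `010`; the second has 2 states tracking the count of `0`s modulo 2. A product state is a pair (one from each), accepting exactly when both do. After merging equivalent states the machine shrinks.
6 states suffice.
        0   1  
>  S0   S1  S2 
   S1   S2  S3 
   S2   S2  S2 
   S3   S4  S2 
 * S4   S5  S4 
   S5   S4  S5 
(> = start, * = accepting)

start=S0 accept=S4 S0-0->S1 S0-1->S2 S1-0->S2 S1-1->S3 S2-0->S2 S2-1->S2 S3-0->S4 S3-1->S2 S4-0->S5 S4-1->S4 S5-0->S4 S5-1->S5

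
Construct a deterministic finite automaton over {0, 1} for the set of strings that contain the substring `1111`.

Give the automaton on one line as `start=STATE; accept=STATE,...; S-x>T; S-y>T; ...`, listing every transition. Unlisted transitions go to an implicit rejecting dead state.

Track how much of `1111` has been matched so far: state s0 is no progress, s4 is the absorbing accept state reached once `1111` has occurred. Intermediate states record partial matches; on a mismatch, fall back to the longest reusable overlap.
With 5 states:
        0   1  
>  s0   s0  s1 
   s1   s0  s2 
   s2   s0  s3 
   s3   s0  s4 
 * s4   s4  s4 
(> = start, * = accepting)

start=s0; accept=s4; s0-0>s0; s0-1>s1; s1-0>s0; s1-1>s2; s2-0>s0; s2-1>s3; s3-0>s0; s3-1>s4; s4-0>s4; s4-1>s4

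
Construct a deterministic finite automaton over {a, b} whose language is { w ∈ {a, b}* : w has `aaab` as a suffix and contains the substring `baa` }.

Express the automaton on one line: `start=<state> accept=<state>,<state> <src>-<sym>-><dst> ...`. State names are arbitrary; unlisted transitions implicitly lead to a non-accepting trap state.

start=S0 accept=S5 S0-a->S0 S0-b->S1 S1-a->S2 S1-b->S1 S2-a->S3 S2-b->S1 S3-a->S4 S3-b->S1 S4-a->S4 S4-b->S5 S5-a->S2 S5-b->S1

Build one automaton per condition and run them in lockstep. The first has 5 states tracking how much of the suffix `aaab` has currently been matched; the second has 4 states tracking whether and how much of `baa` has been seen. A product state is a pair (one from each), accepting exactly when both do. After merging equivalent states the machine shrinks.
        a   b  
>  S0   S0  S1 
   S1   S2  S1 
   S2   S3  S1 
   S3   S4  S1 
   S4   S4  S5 
 * S5   S2  S1 
(> = start, * = accepting)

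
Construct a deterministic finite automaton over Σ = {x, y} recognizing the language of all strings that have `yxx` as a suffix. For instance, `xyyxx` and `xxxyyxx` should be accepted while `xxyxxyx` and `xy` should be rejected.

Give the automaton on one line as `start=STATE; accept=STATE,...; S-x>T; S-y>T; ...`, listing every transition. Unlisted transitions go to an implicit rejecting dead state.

start=A; accept=D; A-x>A; A-y>B; B-x>C; B-y>B; C-x>D; C-y>B; D-x>A; D-y>B

Let each state record the length of the longest suffix of the input read so far that is also a prefix of `yxx`. B means the last symbol is `y`; C means the last 2 symbols are `yx`; D means the last 3 symbols are `yxx`. Accept only at D, where the string currently ends in `yxx`.
A 4-state machine:
       x  y 
>  A   A  B 
   B   C  B 
   C   D  B 
 * D   A  B 
(> = start, * = accepting)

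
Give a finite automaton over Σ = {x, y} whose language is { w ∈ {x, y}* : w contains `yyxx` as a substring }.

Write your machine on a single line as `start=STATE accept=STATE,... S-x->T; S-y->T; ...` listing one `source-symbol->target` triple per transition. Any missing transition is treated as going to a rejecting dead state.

States q0..q3 record the length of the longest prefix of `yyxx` that matches the current input suffix. Reaching q4 means `yyxx` has been seen, and we stay there forever. Accept from q4.
With 5 states:
        x   y  
>  q0   q0  q1 
   q1   q0  q2 
   q2   q3  q2 
   q3   q4  q1 
 * q4   q4  q4 
(> = start, * = accepting)

start=q0; accept=q4; q0-x->q0; q0-y->q1; q1-x->q0; q1-y->q2; q2-x->q3; q2-y->q2; q3-x->q4; q3-y->q1; q4-x->q4; q4-y->q4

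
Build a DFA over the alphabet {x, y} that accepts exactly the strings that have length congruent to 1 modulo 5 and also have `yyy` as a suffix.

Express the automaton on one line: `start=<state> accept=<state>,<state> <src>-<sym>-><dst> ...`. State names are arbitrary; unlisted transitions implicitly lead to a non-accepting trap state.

Handle the two conditions separately and then intersect. The first has 5 states tracking the input length modulo 5; the second has 4 states tracking how much of the suffix `yyy` has currently been matched. A product state is a pair (one from each), accepting exactly when both do.
With 20 states:
       x  y 
>  A   B  C 
   B   D  E 
   C   D  F 
   D   G  H 
   E   G  I 
   F   G  J 
   G   K  L 
   H   K  M 
   I   K  N 
   J   K  N 
   K   A  O 
   L   A  P 
   M   A  Q 
   N   A  Q 
   O   B  R 
   P   B  S 
   Q   B  S 
   R   D  T 
 * S   D  T 
   T   G  J 
(> = start, * = accepting)

start=A accept=S A-x->B A-y->C B-x->D B-y->E C-x->D C-y->F D-x->G D-y->H E-x->G E-y->I F-x->G F-y->J G-x->K G-y->L H-x->K H-y->M I-x->K I-y->N J-x->K J-y->N K-x->A K-y->O L-x->A L-y->P M-x->A M-y->Q N-x->A N-y->Q O-x->B O-y->R P-x->B P-y->S Q-x->B Q-y->S R-x->D R-y->T S-x->D S-y->T T-x->G T-y->J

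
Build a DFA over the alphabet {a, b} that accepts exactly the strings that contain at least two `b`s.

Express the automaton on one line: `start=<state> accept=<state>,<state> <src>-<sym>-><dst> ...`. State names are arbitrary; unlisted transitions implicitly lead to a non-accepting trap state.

Only the number of `b`s matters, and only up to 3. Make a chain s0 → s1 → s2 → s3 advanced by each `b` (with s3 absorbing); every other symbol self-loops. The accepting set is {s2, s3}.
        a   b  
>  s0   s0  s1 
   s1   s1  s2 
 * s2   s2  s3 
 * s3   s3  s3 
(> = start, * = accepting)

start=s0 accept=s2,s3 s0-a->s0 s0-b->s1 s1-a->s1 s1-b->s2 s2-a->s2 s2-b->s3 s3-a->s3 s3-b->s3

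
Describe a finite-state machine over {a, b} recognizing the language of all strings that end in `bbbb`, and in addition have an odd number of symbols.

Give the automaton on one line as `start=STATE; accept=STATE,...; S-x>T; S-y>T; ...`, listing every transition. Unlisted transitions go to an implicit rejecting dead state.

Handle the two conditions separately and then intersect. One (5 states) tracks how much of the suffix `bbbb` has currently been matched; the other (2 states) tracks the input length modulo 2. Each combined state is a pair, one component from each; accept when both components accept. After merging equivalent states the machine shrinks.
A 6-state machine:
        a   b  
>  q0   q1  q1 
   q1   q0  q2 
   q2   q1  q3 
   q3   q0  q4 
   q4   q1  q5 
 * q5   q0  q4 
(> = start, * = accepting)

start=q0; accept=q5; q0-a>q1; q0-b>q1; q1-a>q0; q1-b>q2; q2-a>q1; q2-b>q3; q3-a>q0; q3-b>q4; q4-a>q1; q4-b>q5; q5-a>q0; q5-b>q4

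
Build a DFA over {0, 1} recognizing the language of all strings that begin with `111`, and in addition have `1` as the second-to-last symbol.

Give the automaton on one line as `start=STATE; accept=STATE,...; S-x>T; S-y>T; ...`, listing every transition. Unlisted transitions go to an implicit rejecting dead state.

Run two small machines in parallel and take their product. The first has 5 states tracking whether the input so far still matches the prefix `111`; the second has 7 states tracking the last 2 symbols read. A product state is a pair (one from each), accepting exactly when both do. Equivalent product states are then merged.
With 8 states:
        0   1  
>  q0   q1  q2 
   q1   q1  q1 
   q2   q1  q3 
   q3   q1  q4 
 * q4   q5  q4 
 * q5   q6  q7 
   q6   q6  q7 
   q7   q5  q4 
(> = start, * = accepting)

start=q0; accept=q4,q5; q0-0>q1; q0-1>q2; q1-0>q1; q1-1>q1; q2-0>q1; q2-1>q3; q3-0>q1; q3-1>q4; q4-0>q5; q4-1>q4; q5-0>q6; q5-1>q7; q6-0>q6; q6-1>q7; q7-0>q5; q7-1>q4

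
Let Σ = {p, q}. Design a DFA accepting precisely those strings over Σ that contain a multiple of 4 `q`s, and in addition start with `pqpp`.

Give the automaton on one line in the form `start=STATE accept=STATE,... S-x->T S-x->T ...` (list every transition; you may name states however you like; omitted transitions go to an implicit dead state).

Run two small machines in parallel and take their product. One (4 states) tracks the count of `q`s modulo 4; the other (6 states) tracks whether the input so far still matches the prefix `pqpp`. Each combined state is a pair, one component from each; accept when both components accept.
          p    q  
>  S0     S1   S2 
   S1     S3   S4 
   S2     S2   S5 
   S3     S3   S2 
   S4     S6   S5 
   S5     S5   S7 
   S6     S8   S5 
   S7     S7   S3 
   S8     S8   S9 
   S9     S9  S10 
   S10   S10  S11 
 * S11   S11   S8 
(> = start, * = accepting)

start=S0 accept=S11 S0-p->S1 S0-q->S2 S1-p->S3 S1-q->S4 S2-p->S2 S2-q->S5 S3-p->S3 S3-q->S2 S4-p->S6 S4-q->S5 S5-p->S5 S5-q->S7 S6-p->S8 S6-q->S5 S7-p->S7 S7-q->S3 S8-p->S8 S8-q->S9 S9-p->S9 S9-q->S10 S10-p->S10 S10-q->S11 S11-p->S11 S11-q->S8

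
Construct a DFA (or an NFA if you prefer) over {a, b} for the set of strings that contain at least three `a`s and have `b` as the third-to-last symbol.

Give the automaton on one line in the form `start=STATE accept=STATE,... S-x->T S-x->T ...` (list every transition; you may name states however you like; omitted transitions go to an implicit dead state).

Build one automaton per condition and run them in lockstep. The first has 5 states tracking the count of `a`s, saturating at 4; the second has 15 states tracking the last 3 symbols read. A product state is a pair (one from each), accepting exactly when both do. After merging equivalent states the machine shrinks.
With 15 states:
          a    b  
>  s0     s1   s0 
   s1     s2   s3 
   s2     s4   s5 
   s3     s6   s3 
   s4     s4   s7 
   s5     s8   s9 
   s6    s10   s5 
   s7     s8  s11 
   s8    s10  s12 
   s9    s13   s9 
 * s10    s4   s7 
   s11   s13  s14 
 * s12    s8  s11 
 * s13   s10  s12 
 * s14   s13  s14 
(> = start, * = accepting)

start=s0 accept=s10,s12,s13,s14 s0-a->s1 s0-b->s0 s1-a->s2 s1-b->s3 s2-a->s4 s2-b->s5 s3-a->s6 s3-b->s3 s4-a->s4 s4-b->s7 s5-a->s8 s5-b->s9 s6-a->s10 s6-b->s5 s7-a->s8 s7-b->s11 s8-a->s10 s8-b->s12 s9-a->s13 s9-b->s9 s10-a->s4 s10-b->s7 s11-a->s13 s11-b->s14 s12-a->s8 s12-b->s11 s13-a->s10 s13-b->s12 s14-a->s13 s14-b->s14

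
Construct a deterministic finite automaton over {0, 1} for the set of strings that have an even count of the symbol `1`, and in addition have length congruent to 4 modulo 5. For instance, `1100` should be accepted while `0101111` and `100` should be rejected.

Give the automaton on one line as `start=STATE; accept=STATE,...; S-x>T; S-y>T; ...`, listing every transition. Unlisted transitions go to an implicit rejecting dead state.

Handle the two conditions separately and then intersect. The first has 2 states tracking the count of `1`s modulo 2; the second has 5 states tracking the input length modulo 5. A product state is a pair (one from each), accepting exactly when both do.
10 states suffice.
        0   1  
>  S0   S1  S2 
   S1   S3  S4 
   S2   S4  S3 
   S3   S5  S6 
   S4   S6  S5 
   S5   S7  S8 
   S6   S8  S7 
 * S7   S0  S9 
   S8   S9  S0 
   S9   S2  S1 
(> = start, * = accepting)

start=S0; accept=S7; S0-0>S1; S0-1>S2; S1-0>S3; S1-1>S4; S2-0>S4; S2-1>S3; S3-0>S5; S3-1>S6; S4-0>S6; S4-1>S5; S5-0>S7; S5-1>S8; S6-0>S8; S6-1>S7; S7-0>S0; S7-1>S9; S8-0>S9; S8-1>S0; S9-0>S2; S9-1>S1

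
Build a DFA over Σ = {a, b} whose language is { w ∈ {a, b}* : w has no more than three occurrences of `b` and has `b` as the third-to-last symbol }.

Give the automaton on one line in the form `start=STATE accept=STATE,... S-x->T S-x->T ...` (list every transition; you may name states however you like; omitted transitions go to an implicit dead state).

start=q0 accept=q4,q5,q6,q7,q12,q13,q14,q19 q0-a->q0 q0-b->q1 q1-a->q2 q1-b->q3 q2-a->q4 q2-b->q5 q3-a->q6 q3-b->q7 q4-a->q8 q4-b->q9 q5-a->q10 q5-b->q11 q6-a->q12 q6-b->q13 q7-a->q14 q7-b->q15 q8-a->q8 q8-b->q9 q9-a->q10 q9-b->q11 q10-a->q12 q10-b->q13 q11-a->q14 q11-b->q15 q12-a->q16 q12-b->q17 q13-a->q18 q13-b->q15 q14-a->q19 q14-b->q15 q15-a->q15 q15-b->q15 q16-a->q16 q16-b->q17 q17-a->q18 q17-b->q15 q18-a->q19 q18-b->q15 q19-a->q15 q19-b->q15

Run two small machines in parallel and take their product. The first has 5 states tracking the count of `b`s, saturating at 4; the second has 15 states tracking the last 3 symbols read. A product state is a pair (one from each), accepting exactly when both do. After merging equivalent states the machine shrinks.
          a    b  
>  q0     q0   q1 
   q1     q2   q3 
   q2     q4   q5 
   q3     q6   q7 
 * q4     q8   q9 
 * q5    q10  q11 
 * q6    q12  q13 
 * q7    q14  q15 
   q8     q8   q9 
   q9    q10  q11 
   q10   q12  q13 
   q11   q14  q15 
 * q12   q16  q17 
 * q13   q18  q15 
 * q14   q19  q15 
   q15   q15  q15 
   q16   q16  q17 
   q17   q18  q15 
   q18   q19  q15 
 * q19   q15  q15 
(> = start, * = accepting)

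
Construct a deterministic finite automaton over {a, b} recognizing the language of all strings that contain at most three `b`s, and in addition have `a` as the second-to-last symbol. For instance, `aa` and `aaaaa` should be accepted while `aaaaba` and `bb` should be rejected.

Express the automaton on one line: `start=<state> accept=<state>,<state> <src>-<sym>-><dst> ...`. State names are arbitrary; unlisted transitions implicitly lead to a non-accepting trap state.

Build one automaton per condition and run them in lockstep. One (5 states) tracks the count of `b`s, saturating at 4; the other (7 states) tracks the last 2 symbols read. Each combined state is a pair, one component from each; accept when both components accept. Equivalent product states are then merged.
16 states suffice.
          a    b  
>  S0     S1   S2 
   S1     S3   S4 
   S2     S5   S6 
 * S3     S3   S4 
 * S4     S5   S6 
   S5     S7   S8 
   S6     S9  S10 
 * S7     S7   S8 
 * S8     S9  S10 
   S9    S11  S12 
   S10   S13  S14 
 * S11   S11  S12 
 * S12   S13  S14 
   S13   S15  S14 
   S14   S14  S14 
 * S15   S15  S14 
(> = start, * = accepting)

start=S0 accept=S3,S4,S7,S8,S11,S12,S15 S0-a->S1 S0-b->S2 S1-a->S3 S1-b->S4 S2-a->S5 S2-b->S6 S3-a->S3 S3-b->S4 S4-a->S5 S4-b->S6 S5-a->S7 S5-b->S8 S6-a->S9 S6-b->S10 S7-a->S7 S7-b->S8 S8-a->S9 S8-b->S10 S9-a->S11 S9-b->S12 S10-a->S13 S10-b->S14 S11-a->S11 S11-b->S12 S12-a->S13 S12-b->S14 S13-a->S15 S13-b->S14 S14-a->S14 S14-b->S14 S15-a->S15 S15-b->S14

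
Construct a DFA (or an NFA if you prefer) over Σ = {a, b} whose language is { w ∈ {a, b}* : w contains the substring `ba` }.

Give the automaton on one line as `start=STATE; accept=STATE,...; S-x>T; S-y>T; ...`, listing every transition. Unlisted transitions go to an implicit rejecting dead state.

start=s0; accept=s2; s0-a>s0; s0-b>s1; s1-a>s2; s1-b>s1; s2-a>s2; s2-b>s2

States s0..s1 record the length of the longest prefix of `ba` that matches the current input suffix. Reaching s2 means `ba` has been seen, and we stay there forever. Accept from s2.
        a   b  
>  s0   s0  s1 
   s1   s2  s1 
 * s2   s2  s2 
(> = start, * = accepting)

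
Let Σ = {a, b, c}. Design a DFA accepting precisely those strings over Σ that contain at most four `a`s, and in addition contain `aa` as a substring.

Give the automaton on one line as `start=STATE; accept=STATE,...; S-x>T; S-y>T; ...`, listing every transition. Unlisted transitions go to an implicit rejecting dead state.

start=q0; accept=q2,q4,q6; q0-a>q1; q0-b>q0; q0-c>q0; q1-a>q2; q1-b>q3; q1-c>q3; q2-a>q4; q2-b>q2; q2-c>q2; q3-a>q5; q3-b>q3; q3-c>q3; q4-a>q6; q4-b>q4; q4-c>q4; q5-a>q4; q5-b>q7; q5-c>q7; q6-a>q8; q6-b>q6; q6-c>q6; q7-a>q9; q7-b>q7; q7-c>q7; q8-a>q8; q8-b>q8; q8-c>q8; q9-a>q6; q9-b>q8; q9-c>q8

Run two small machines in parallel and take their product. One (6 states) tracks the count of `a`s, saturating at 5; the other (3 states) tracks whether and how much of `aa` has been seen. Each combined state is a pair, one component from each; accept when both components accept. Equivalent product states are then merged.
A 10-state machine:
        a   b   c  
>  q0   q1  q0  q0 
   q1   q2  q3  q3 
 * q2   q4  q2  q2 
   q3   q5  q3  q3 
 * q4   q6  q4  q4 
   q5   q4  q7  q7 
 * q6   q8  q6  q6 
   q7   q9  q7  q7 
   q8   q8  q8  q8 
   q9   q6  q8  q8 
(> = start, * = accepting)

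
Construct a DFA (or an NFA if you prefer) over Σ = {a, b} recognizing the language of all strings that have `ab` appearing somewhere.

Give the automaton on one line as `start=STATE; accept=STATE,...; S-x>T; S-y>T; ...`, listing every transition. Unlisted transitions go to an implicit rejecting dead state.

Track how much of `ab` has been matched so far: state s0 is no progress, s2 is the absorbing accept state reached once `ab` has occurred. Intermediate states record partial matches; on a mismatch, fall back to the longest reusable overlap.
3 states suffice.
        a   b  
>  s0   s1  s0 
   s1   s1  s2 
 * s2   s2  s2 
(> = start, * = accepting)

start=s0; accept=s2; s0-a>s1; s0-b>s0; s1-a>s1; s1-b>s2; s2-a>s2; s2-b>s2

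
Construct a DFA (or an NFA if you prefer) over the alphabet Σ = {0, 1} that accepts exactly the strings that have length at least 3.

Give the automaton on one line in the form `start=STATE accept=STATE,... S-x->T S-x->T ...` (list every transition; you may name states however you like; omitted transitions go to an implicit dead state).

We only need to distinguish lengths 0, 1, …, 3, and '>3'. Chain S0 → S1 → S2 → S3 → S4 on every symbol, with S4 looping. Accepting states: {S3, S4}.
5 states suffice.
        0   1  
>  S0   S1  S1 
   S1   S2  S2 
   S2   S3  S3 
 * S3   S4  S4 
 * S4   S4  S4 
(> = start, * = accepting)

start=S0 accept=S3,S4 S0-0->S1 S0-1->S1 S1-0->S2 S1-1->S2 S2-0->S3 S2-1->S3 S3-0->S4 S3-1->S4 S4-0->S4 S4-1->S4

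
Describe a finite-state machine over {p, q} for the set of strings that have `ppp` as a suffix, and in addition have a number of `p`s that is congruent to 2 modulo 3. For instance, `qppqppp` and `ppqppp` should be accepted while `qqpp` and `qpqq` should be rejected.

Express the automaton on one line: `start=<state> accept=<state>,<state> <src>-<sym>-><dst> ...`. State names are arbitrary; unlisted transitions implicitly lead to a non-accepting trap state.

Run two small machines in parallel and take their product. The first has 4 states tracking how much of the suffix `ppp` has currently been matched; the second has 3 states tracking the count of `p`s modulo 3. A product state is a pair (one from each), accepting exactly when both do. Equivalent product states are then merged.
A 6-state machine:
        p   q  
>  S0   S1  S0 
   S1   S2  S1 
   S2   S3  S2 
   S3   S4  S0 
   S4   S5  S1 
 * S5   S3  S2 
(> = start, * = accepting)

start=S0 accept=S5 S0-p->S1 S0-q->S0 S1-p->S2 S1-q->S1 S2-p->S3 S2-q->S2 S3-p->S4 S3-q->S0 S4-p->S5 S4-q->S1 S5-p->S3 S5-q->S2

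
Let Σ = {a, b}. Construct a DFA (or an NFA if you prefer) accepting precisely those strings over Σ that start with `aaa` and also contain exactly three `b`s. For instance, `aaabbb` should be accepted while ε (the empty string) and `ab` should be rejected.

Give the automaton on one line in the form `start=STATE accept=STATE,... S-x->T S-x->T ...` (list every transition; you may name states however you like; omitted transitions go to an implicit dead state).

Handle the two conditions separately and then intersect. One (5 states) tracks whether the input so far still matches the prefix `aaa`; the other (5 states) tracks the count of `b`s, saturating at 4. Each combined state is a pair, one component from each; accept when both components accept. Minimizing collapses redundant product states.
With 8 states:
        a   b  
>  q0   q1  q2 
   q1   q3  q2 
   q2   q2  q2 
   q3   q4  q2 
   q4   q4  q5 
   q5   q5  q6 
   q6   q6  q7 
 * q7   q7  q2 
(> = start, * = accepting)

start=q0 accept=q7 q0-a->q1 q0-b->q2 q1-a->q3 q1-b->q2 q2-a->q2 q2-b->q2 q3-a->q4 q3-b->q2 q4-a->q4 q4-b->q5 q5-a->q5 q5-b->q6 q6-a->q6 q6-b->q7 q7-a->q7 q7-b->q2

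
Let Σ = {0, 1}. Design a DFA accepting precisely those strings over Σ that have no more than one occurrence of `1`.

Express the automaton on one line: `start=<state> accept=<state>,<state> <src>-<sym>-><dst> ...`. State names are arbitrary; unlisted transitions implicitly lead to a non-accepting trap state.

start=s0 accept=s0,s1 s0-0->s0 s0-1->s1 s1-0->s1 s1-1->s2 s2-0->s2 s2-1->s2

Count `1`s, saturating at 2: state s0 means no `1` yet, s1 means one `1` seen, s2 means more than one. Each `1` increments (capped at s2); other symbols loop. Accept from {s0, s1}.
A 3-state machine:
        0   1  
>* s0   s0  s1 
 * s1   s1  s2 
   s2   s2  s2 
(> = start, * = accepting)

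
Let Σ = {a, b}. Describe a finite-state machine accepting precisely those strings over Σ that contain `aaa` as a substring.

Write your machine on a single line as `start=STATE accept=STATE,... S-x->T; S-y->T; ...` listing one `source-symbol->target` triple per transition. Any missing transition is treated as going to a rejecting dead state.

start=S0; accept=S3; S0-a->S1; S0-b->S0; S1-a->S2; S1-b->S0; S2-a->S3; S2-b->S0; S3-a->S3; S3-b->S3

States S0..S2 record the length of the longest prefix of `aaa` that matches the current input suffix. Reaching S3 means `aaa` has been seen, and we stay there forever. Accept from S3.
4 states suffice.
        a   b  
>  S0   S1  S0 
   S1   S2  S0 
   S2   S3  S0 
 * S3   S3  S3 
(> = start, * = accepting)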